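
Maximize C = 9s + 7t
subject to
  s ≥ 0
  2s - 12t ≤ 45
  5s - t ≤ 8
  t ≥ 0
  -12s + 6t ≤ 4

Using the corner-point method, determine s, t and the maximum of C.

s = 26/9, t = 58/9, maximum C = 640/9

Corner points and C = 9s + 7t:
  (0, 0) → C = 0
  (0, 2/3) → C = 14/3
  (8/5, 0) → C = 72/5
  (26/9, 58/9) → C = 640/9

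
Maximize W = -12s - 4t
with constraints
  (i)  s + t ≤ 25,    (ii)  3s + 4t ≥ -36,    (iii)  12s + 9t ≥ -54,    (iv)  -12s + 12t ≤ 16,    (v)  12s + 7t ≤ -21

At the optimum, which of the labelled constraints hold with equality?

Vertices and W = -12s - 4t:
  (36/7, -90/7) → W = -72/7
  (56/9, -41/3) → W = -20
  (-22/7, -38/21) → W = 944/21
  (-91/57, -5/19) → W = 384/19

The maximum is at (-22/7, -38/21). Substituting into each constraint, equality holds for (iii) and (iv); the remaining constraints have slack.

(iii) and (iv)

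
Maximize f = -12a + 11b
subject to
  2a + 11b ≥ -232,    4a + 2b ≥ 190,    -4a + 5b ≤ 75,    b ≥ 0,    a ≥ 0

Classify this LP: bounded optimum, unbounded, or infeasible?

bounded optimum

Extreme points and f = -12a + 11b:
  (200/7, 265/7) → f = 515/7
  (95/2, 0) → f = -570
The feasible region has finitely many vertices and no improving ray; the maximum is 515/7 at (200/7, 265/7).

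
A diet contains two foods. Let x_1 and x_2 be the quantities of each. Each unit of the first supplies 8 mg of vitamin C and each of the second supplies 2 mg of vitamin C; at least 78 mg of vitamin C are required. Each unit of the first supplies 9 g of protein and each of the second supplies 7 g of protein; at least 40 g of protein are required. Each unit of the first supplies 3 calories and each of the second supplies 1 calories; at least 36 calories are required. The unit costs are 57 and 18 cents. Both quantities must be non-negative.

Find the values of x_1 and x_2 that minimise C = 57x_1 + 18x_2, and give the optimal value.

x_1 = 3, x_2 = 27, minimum C = 657

Vertices and C = 57x_1 + 18x_2:
  (0, 39) → C = 702
  (12, 0) → C = 684
  (3, 27) → C = 657
The feasible region is unbounded (it extends along (0, 1), (1, 0)), but C strictly increases along every unbounded feasible direction, so there is no improving ray and the minimum is attained at a vertex.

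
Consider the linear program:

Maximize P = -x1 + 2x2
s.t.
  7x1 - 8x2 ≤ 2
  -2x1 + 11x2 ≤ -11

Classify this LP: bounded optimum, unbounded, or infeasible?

From the feasible point (-66/61, -73/61), moving in the direction (-11, -2) keeps every constraint satisfied while P increases without bound.

unbounded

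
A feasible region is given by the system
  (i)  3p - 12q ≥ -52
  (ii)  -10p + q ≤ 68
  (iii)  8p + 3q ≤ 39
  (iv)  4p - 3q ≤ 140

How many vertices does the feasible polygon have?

Of the 6 pairwise boundary intersections, those satisfying every inequality are:
  (-764/117, 316/117)
  (104/35, 533/105)
  (-172/13, -836/13)
  (179/12, -241/9)

4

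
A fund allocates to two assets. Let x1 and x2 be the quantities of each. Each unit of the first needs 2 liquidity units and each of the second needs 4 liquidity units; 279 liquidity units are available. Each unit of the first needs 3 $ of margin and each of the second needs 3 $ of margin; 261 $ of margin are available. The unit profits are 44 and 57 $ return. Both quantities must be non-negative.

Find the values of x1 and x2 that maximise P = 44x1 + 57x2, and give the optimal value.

Extreme points and P = 44x1 + 57x2:
  (0, 0) → P = 0
  (0, 279/4) → P = 15903/4
  (87, 0) → P = 3828
  (69/2, 105/2) → P = 9021/2

The optimum lies where 2x1 + 4x2 = 279 and 3x1 + 3x2 = 261.
Solving simultaneously gives x1 = 69/2, x2 = 105/2.

x1 = 69/2, x2 = 105/2, maximum P = 9021/2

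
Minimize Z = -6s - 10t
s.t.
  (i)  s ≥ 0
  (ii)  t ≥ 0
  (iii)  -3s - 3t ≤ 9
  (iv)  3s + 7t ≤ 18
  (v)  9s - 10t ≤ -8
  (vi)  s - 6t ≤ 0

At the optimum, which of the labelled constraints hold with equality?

Extreme points and Z = -6s - 10t:
  (0, 18/7) → Z = -180/7
  (0, 4/5) → Z = -8
  (4/3, 2) → Z = -28

The minimum is at (4/3, 2). Substituting into each constraint, equality holds for (iv) and (v); the remaining constraints have slack.

(iv) and (v)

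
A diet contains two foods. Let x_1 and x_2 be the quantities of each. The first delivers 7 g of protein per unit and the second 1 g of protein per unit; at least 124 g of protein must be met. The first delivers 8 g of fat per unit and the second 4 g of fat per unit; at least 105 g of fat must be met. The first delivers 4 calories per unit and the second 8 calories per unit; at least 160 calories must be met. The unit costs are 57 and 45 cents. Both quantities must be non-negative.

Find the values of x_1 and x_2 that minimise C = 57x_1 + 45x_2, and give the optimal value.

Corner points and C = 57x_1 + 45x_2:
  (0, 124) → C = 5580
  (40, 0) → C = 2280
  (16, 12) → C = 1452
The feasible region is unbounded (it extends along (0, 1), (1, 0)), but C strictly increases along every unbounded feasible direction, so there is no improving ray and the minimum is attained at a vertex.

x_1 = 16, x_2 = 12, minimum C = 1452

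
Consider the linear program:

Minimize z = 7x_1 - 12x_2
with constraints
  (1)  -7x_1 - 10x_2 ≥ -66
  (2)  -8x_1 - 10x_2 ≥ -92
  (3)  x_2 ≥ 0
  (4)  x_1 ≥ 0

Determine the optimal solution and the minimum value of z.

x_1 = 0, x_2 = 33/5, minimum z = -396/5

Vertices and z = 7x_1 - 12x_2:
  (66/7, 0) → z = 66
  (0, 33/5) → z = -396/5
  (0, 0) → z = 0

The binding constraints are -7x_1 - 10x_2 = -66 and x_1 = 0.
Solving simultaneously gives x_1 = 0, x_2 = 33/5.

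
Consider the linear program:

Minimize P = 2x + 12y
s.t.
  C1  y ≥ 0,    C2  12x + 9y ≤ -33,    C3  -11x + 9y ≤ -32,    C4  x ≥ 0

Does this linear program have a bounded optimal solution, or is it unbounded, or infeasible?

infeasible

The boundaries y = 0 and -11x + 9y = -32 meet at (32/11, 0), but that point violates 12x + 9y ≤ -33. Every candidate vertex is excluded by some other constraint, so the feasible region is empty.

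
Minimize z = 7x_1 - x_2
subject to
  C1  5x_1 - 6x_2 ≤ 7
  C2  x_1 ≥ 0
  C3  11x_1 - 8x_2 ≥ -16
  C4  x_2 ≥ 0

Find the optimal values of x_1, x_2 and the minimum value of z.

Corner points and z = 7x_1 - x_2:
  (7/5, 0) → z = 49/5
  (0, 2) → z = -2
  (0, 0) → z = 0
The feasible region is unbounded (it extends along (6, 5), (8, 11)), but z strictly increases along every unbounded feasible direction, so there is no improving ray and the minimum is attained at a vertex.

The optimum lies where x_1 = 0 and 11x_1 - 8x_2 = -16.
Solving simultaneously gives x_1 = 0, x_2 = 2.

x_1 = 0, x_2 = 2, minimum z = -2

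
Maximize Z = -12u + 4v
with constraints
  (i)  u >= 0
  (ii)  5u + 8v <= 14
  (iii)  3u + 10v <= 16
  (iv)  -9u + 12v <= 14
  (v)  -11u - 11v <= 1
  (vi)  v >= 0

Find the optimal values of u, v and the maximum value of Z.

Extreme points and Z = -12u + 4v:
  (0, 7/6) → Z = 14/3
  (0, 0) → Z = 0
  (6/13, 19/13) → Z = 4/13
  (14/5, 0) → Z = -168/5
  (26/63, 31/21) → Z = 20/21

The binding constraints are u = 0 and -9u + 12v = 14.
Solving simultaneously gives u = 0, v = 7/6.

u = 0, v = 7/6, maximum Z = 14/3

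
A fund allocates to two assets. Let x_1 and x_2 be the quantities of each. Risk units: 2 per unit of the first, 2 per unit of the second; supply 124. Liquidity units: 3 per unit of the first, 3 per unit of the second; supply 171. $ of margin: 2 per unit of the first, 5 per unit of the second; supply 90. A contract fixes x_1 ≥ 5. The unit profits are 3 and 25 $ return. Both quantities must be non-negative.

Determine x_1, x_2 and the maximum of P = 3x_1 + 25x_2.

Feasible corners and P = 3x_1 + 25x_2:
  (45, 0) → P = 135
  (5, 0) → P = 15
  (5, 16) → P = 415

At the optimal vertex, 2x_1 + 5x_2 = 90 and x_1 = 5.
Solving simultaneously gives x_1 = 5, x_2 = 16.

x_1 = 5, x_2 = 16, maximum P = 415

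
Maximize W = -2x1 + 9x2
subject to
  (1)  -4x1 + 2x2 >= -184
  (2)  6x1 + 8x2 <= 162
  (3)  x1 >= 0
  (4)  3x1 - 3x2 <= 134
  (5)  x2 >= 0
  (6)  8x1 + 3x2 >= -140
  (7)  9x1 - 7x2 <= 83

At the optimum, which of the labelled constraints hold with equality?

Extreme points and W = -2x1 + 9x2:
  (0, 81/4) → W = 729/4
  (899/57, 160/19) → W = 2522/57
  (0, 0) → W = 0
  (83/9, 0) → W = -166/9

The maximum is at (0, 81/4). Substituting into each constraint, equality holds for (2) and (3); the remaining constraints have slack.

(2) and (3)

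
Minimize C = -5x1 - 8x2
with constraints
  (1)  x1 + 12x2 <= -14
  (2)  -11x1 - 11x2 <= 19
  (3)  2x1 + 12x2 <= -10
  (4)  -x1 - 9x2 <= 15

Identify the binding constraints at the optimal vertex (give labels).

(3) and (4)

Vertices and C = -5x1 - 8x2:
  (-74/121, -135/121) → C = 1450/121
  (4, -3/2) → C = -8
  (-3/44, -73/44) → C = 599/44
  (15, -10/3) → C = -145/3

The minimum is at (15, -10/3). Substituting into each constraint, equality holds for (3) and (4); the remaining constraints have slack.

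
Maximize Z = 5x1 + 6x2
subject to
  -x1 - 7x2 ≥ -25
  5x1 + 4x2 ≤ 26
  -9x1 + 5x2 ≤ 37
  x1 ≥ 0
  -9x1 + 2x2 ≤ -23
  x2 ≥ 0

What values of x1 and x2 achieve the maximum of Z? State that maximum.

x1 = 72/23, x2 = 119/46, maximum Z = 717/23

Feasible corners and Z = 5x1 + 6x2:
  (72/23, 119/46) → Z = 717/23
  (26/5, 0) → Z = 26
  (23/9, 0) → Z = 115/9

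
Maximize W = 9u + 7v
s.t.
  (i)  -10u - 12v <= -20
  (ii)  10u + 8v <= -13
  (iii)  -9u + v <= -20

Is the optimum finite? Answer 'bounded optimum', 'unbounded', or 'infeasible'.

The boundaries -10u - 12v = -20 and 10u + 8v = -13 meet at (-79/10, 33/4), but that point violates -9u + v ≤ -20. Every candidate vertex is excluded by some other constraint, so the feasible region is empty.

infeasible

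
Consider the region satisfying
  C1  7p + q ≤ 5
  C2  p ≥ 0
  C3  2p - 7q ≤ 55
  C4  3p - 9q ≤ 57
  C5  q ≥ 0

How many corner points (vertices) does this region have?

Pairwise boundary intersections that survive every other constraint:
  (0, 5)
  (5/7, 0)
  (0, 0)

3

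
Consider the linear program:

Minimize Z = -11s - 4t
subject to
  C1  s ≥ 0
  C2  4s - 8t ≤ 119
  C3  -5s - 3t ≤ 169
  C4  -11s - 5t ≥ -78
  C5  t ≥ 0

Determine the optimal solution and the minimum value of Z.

Extreme points and Z = -11s - 4t:
  (0, 78/5) → Z = -312/5
  (0, 0) → Z = 0
  (78/11, 0) → Z = -78

s = 78/11, t = 0, minimum Z = -78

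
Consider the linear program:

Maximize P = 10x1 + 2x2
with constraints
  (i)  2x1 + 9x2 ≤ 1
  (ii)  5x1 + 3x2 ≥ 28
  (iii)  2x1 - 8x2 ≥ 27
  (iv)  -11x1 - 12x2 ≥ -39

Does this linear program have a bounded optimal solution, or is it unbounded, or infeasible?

From the feasible point (73/9, -113/27), moving in the direction (3, -5) keeps every constraint satisfied while P increases without bound.

unbounded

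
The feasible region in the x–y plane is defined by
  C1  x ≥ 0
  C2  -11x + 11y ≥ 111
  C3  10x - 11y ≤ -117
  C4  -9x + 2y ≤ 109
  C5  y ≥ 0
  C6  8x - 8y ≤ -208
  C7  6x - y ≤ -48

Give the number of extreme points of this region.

Of the 20 pairwise boundary intersections, those satisfying every inequality are:
  (0, 109/2)
  (0, 48)
  (13/3, 74)

3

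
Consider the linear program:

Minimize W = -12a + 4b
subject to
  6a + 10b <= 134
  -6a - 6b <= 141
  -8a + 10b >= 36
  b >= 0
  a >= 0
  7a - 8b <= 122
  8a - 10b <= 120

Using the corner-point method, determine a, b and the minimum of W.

The optimum lies where 6a + 10b = 134 and -8a + 10b = 36.
Solving simultaneously gives a = 7, b = 46/5.

a = 7, b = 46/5, minimum W = -236/5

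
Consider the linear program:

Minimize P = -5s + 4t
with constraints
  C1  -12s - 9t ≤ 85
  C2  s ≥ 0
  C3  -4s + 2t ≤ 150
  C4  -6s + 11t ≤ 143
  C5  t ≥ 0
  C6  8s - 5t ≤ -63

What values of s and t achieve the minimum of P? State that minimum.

Extreme points and P = -5s + 4t:
  (0, 13) → P = 52
  (0, 63/5) → P = 252/5
  (11/29, 383/29) → P = 1477/29

s = 0, t = 63/5, minimum P = 252/5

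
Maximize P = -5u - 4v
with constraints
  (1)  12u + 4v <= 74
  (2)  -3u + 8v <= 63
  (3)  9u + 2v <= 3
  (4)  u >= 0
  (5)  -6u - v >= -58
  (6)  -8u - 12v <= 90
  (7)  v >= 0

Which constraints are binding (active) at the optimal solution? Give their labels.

Corner points and P = -5u - 4v:
  (0, 3/2) → P = -6
  (1/3, 0) → P = -5/3
  (0, 0) → P = 0

The maximum is at (0, 0). Substituting into each constraint, equality holds for (4) and (7); the remaining constraints have slack.

(4) and (7)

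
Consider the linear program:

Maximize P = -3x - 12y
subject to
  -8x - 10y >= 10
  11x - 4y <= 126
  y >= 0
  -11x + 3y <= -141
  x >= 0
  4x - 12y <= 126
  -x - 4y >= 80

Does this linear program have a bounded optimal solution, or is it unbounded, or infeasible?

infeasible

The boundaries 4x - 12y = 126 and -x - 4y = 80 meet at (-114/7, -223/14), but that point violates y ≥ 0. Every candidate vertex is excluded by some other constraint, so the feasible region is empty.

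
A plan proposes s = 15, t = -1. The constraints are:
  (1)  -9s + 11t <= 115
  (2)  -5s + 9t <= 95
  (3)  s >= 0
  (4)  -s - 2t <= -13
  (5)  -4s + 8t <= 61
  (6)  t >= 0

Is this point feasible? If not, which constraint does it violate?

Constraint (6): t = -1, which is not ≥ 0. All other constraints are satisfied.

not feasible — violates (6)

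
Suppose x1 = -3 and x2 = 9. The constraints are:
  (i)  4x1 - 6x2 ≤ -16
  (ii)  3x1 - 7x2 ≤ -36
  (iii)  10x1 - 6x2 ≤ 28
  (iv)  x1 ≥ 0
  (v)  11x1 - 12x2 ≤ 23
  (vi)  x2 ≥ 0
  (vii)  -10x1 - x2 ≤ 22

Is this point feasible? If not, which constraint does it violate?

Constraint (iv): x1 = -3, which is not ≥ 0. All other constraints are satisfied.

not feasible — violates (iv)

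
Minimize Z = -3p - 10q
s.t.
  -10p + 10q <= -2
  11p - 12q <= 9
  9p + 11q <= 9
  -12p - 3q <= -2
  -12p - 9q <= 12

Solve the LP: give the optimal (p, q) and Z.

Feasible corners and Z = -3p - 10q:
  (14/25, 9/25) → Z = -132/25
  (13/75, -2/75) → Z = -19/75
  (207/229, 18/229) → Z = -801/229
  (17/59, -86/177) → Z = 707/177

The binding constraints are -10p + 10q = -2 and 9p + 11q = 9.
Solving simultaneously gives p = 14/25, q = 9/25.

p = 14/25, q = 9/25, minimum Z = -132/25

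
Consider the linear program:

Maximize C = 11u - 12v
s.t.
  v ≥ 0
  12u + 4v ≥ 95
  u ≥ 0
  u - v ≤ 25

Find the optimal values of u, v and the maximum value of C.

u = 25, v = 0, maximum C = 275

Corner points and C = 11u - 12v:
  (95/12, 0) → C = 1045/12
  (25, 0) → C = 275
  (0, 95/4) → C = -285
The feasible region is unbounded (it extends along (0, 1), (1, 1)), but C strictly decreases along every unbounded feasible direction, so there is no improving ray and the maximum is attained at a vertex.

The binding constraints are v = 0 and u - v = 25.
Solving simultaneously gives u = 25, v = 0.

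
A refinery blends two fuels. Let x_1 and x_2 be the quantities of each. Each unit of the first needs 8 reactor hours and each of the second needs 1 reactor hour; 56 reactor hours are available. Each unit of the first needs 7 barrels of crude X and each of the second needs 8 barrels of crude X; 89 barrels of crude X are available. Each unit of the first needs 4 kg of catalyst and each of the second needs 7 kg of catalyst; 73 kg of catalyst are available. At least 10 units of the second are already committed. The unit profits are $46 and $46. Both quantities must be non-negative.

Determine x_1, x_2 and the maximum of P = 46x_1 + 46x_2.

x_1 = 3/4, x_2 = 10, maximum P = 989/2

Vertices and P = 46x_1 + 46x_2:
  (0, 73/7) → P = 3358/7
  (0, 10) → P = 460
  (3/4, 10) → P = 989/2

The optimum lies where 4x_1 + 7x_2 = 73 and x_2 = 10.
Solving simultaneously gives x_1 = 3/4, x_2 = 10.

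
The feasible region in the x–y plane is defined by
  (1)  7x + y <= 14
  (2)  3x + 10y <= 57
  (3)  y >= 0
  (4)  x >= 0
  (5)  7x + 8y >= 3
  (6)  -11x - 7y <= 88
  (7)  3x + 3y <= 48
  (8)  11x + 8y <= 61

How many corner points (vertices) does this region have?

Pairwise boundary intersections that survive every other constraint:
  (83/67, 357/67)
  (2, 0)
  (0, 57/10)
  (3/7, 0)
  (0, 3/8)

5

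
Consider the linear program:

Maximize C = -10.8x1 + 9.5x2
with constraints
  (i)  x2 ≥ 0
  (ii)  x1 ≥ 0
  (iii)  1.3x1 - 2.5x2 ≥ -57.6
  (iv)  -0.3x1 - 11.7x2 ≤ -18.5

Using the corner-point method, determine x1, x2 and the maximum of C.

Corner points and C = -10.8x1 + 9.5x2:
  (185/3, 0) → C = -666
  (0, 576/25) → C = 5472/25
  (0, 185/117) → C = 3515/234
The feasible region is unbounded (it extends along (25, 13), (1, 0)), but C strictly decreases along every unbounded feasible direction, so there is no improving ray and the maximum is attained at a vertex.

x1 = 0, x2 = 23.04, maximum C = 218.88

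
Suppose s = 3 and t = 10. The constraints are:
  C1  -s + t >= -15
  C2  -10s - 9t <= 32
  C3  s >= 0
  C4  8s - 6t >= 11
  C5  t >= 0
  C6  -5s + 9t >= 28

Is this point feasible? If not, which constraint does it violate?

Constraint C4: 8s - 6t = -36, which is not ≥ 11. All other constraints are satisfied.

not feasible — violates C4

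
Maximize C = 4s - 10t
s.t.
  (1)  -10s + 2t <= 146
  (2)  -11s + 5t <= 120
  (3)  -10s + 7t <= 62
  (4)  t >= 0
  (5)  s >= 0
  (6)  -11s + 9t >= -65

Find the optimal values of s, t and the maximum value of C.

The feasible region is unbounded (it extends along (7, 10), (9, 11)), but C strictly decreases along every unbounded feasible direction, so there is no improving ray and the maximum is attained at a vertex.

The binding constraints are t = 0 and -11s + 9t = -65.
Solving simultaneously gives s = 65/11, t = 0.

s = 65/11, t = 0, maximum C = 260/11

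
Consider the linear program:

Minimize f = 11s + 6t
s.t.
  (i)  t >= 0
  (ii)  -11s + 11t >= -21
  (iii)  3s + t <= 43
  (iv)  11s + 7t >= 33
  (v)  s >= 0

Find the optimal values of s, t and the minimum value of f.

s = 0, t = 33/7, minimum f = 198/7

The optimum lies where 11s + 7t = 33 and s = 0.
Solving simultaneously gives s = 0, t = 33/7.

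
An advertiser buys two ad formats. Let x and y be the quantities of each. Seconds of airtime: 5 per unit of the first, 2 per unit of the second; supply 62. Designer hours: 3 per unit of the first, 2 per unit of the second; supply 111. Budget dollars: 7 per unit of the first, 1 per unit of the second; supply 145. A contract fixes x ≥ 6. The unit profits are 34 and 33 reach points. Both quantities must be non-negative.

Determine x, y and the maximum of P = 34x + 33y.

Feasible corners and P = 34x + 33y:
  (62/5, 0) → P = 2108/5
  (6, 0) → P = 204
  (6, 16) → P = 732

x = 6, y = 16, maximum P = 732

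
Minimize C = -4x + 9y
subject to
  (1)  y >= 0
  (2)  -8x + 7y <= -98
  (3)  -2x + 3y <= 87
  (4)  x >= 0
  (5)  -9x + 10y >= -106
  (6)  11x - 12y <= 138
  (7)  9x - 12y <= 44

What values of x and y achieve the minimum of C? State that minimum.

Feasible corners and C = -4x + 9y:
  (903/10, 446/5) → C = 2208/5
  (868/33, 530/33) → C = 118/3
  (162, 137) → C = 585
  (54, 38) → C = 126
  (416/9, 31) → C = 847/9

x = 868/33, y = 530/33, minimum C = 118/3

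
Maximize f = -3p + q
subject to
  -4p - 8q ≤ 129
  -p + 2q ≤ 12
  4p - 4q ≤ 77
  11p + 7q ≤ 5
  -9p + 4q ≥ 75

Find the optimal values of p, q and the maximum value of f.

p = -177/8, q = -81/16, maximum f = 981/16

Extreme points and f = -3p + q:
  (-177/8, -81/16) → f = 981/16
  (-279/22, -861/88) → f = 2487/88
  (-51/7, 33/14) → f = 339/14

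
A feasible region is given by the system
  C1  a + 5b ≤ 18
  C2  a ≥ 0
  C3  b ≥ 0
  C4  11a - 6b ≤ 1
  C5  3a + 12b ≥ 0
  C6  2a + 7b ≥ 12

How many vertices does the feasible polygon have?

Of the 15 pairwise boundary intersections, those satisfying every inequality are:
  (0, 18/5)
  (113/61, 197/61)
  (0, 12/7)
  (79/89, 130/89)

4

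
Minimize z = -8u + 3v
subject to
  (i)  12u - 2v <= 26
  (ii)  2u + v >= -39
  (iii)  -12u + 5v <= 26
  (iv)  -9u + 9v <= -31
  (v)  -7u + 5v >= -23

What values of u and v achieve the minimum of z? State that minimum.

u = 42/23, v = -47/23, minimum z = -477/23

Vertices and z = -8u + 3v:
  (86/45, -23/15) → z = -179/9
  (42/23, -47/23) → z = -477/23
  (-389/63, -202/21) → z = 1294/63
  (-49/5, -458/25) → z = 586/25

The binding constraints are 12u - 2v = 26 and -7u + 5v = -23.
Solving simultaneously gives u = 42/23, v = -47/23.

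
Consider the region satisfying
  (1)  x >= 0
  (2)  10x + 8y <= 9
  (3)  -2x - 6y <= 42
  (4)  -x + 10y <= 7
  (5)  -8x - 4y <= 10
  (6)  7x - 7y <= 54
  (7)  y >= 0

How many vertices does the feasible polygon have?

Of the 21 pairwise boundary intersections, those satisfying every inequality are:
  (0, 7/10)
  (0, 0)
  (17/54, 79/108)
  (9/10, 0)

4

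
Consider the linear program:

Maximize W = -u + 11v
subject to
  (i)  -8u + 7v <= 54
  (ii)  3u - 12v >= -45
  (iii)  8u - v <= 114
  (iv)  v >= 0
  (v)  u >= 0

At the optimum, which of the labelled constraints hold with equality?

Corner points and W = -u + 11v:
  (471/31, 234/31) → W = 2103/31
  (0, 15/4) → W = 165/4
  (57/4, 0) → W = -57/4
  (0, 0) → W = 0

The maximum is at (471/31, 234/31). Substituting into each constraint, equality holds for (ii) and (iii); the remaining constraints have slack.

(ii) and (iii)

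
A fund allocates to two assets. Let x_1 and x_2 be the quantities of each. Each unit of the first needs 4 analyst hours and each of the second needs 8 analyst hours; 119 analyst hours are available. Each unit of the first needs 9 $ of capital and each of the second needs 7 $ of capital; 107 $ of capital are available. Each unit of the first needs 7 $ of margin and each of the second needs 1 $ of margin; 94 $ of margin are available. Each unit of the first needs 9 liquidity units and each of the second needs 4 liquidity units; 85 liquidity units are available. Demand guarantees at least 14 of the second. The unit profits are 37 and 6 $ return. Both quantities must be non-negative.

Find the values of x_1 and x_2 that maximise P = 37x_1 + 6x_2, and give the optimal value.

x_1 = 1, x_2 = 14, maximum P = 121

Vertices and P = 37x_1 + 6x_2:
  (0, 119/8) → P = 357/4
  (0, 14) → P = 84
  (23/44, 643/44) → P = 4709/44
  (1, 14) → P = 121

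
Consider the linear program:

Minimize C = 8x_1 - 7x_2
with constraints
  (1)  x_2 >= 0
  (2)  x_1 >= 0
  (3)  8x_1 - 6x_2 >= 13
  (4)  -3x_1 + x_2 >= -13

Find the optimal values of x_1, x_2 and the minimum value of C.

x_1 = 13/2, x_2 = 13/2, minimum C = 13/2

Extreme points and C = 8x_1 - 7x_2:
  (13/8, 0) → C = 13
  (13/3, 0) → C = 104/3
  (13/2, 13/2) → C = 13/2

The binding constraints are 8x_1 - 6x_2 = 13 and -3x_1 + x_2 = -13.
Solving simultaneously gives x_1 = 13/2, x_2 = 13/2.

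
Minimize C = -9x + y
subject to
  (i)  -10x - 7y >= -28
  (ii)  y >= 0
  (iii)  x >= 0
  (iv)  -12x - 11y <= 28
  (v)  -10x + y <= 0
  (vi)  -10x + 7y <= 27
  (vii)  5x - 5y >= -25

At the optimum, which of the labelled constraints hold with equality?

(i) and (ii)

Vertices and C = -9x + y:
  (14/5, 0) → C = -126/5
  (7/20, 7/2) → C = 7/20
  (0, 0) → C = 0

The minimum is at (14/5, 0). Substituting into each constraint, equality holds for (i) and (ii); the remaining constraints have slack.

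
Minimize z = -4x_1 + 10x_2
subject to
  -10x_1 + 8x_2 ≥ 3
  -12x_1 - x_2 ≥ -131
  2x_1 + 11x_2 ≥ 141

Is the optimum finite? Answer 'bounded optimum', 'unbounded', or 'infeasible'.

bounded optimum

Extreme points and z = -4x_1 + 10x_2:
  (1045/106, 673/53) → z = 4640/53
  (365/42, 236/21) → z = 1630/21
The feasible region has finitely many vertices and no improving ray; the minimum is 1630/21 at (365/42, 236/21).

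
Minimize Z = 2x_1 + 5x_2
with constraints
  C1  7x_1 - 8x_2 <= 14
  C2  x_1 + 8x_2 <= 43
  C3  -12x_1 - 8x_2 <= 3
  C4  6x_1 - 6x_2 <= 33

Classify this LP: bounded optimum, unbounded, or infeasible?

bounded optimum

Extreme points and Z = 2x_1 + 5x_2:
  (57/8, 287/64) → Z = 2347/64
  (11/19, -189/152) → Z = -769/152
  (-46/11, 519/88) → Z = 169/8
The feasible region has finitely many vertices and no improving ray; the minimum is -769/152 at (11/19, -189/152).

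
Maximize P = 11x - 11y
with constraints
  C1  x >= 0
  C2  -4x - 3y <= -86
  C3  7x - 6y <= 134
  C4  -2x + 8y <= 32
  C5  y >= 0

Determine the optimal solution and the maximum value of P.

x = 102/5, y = 22/15, maximum P = 3124/15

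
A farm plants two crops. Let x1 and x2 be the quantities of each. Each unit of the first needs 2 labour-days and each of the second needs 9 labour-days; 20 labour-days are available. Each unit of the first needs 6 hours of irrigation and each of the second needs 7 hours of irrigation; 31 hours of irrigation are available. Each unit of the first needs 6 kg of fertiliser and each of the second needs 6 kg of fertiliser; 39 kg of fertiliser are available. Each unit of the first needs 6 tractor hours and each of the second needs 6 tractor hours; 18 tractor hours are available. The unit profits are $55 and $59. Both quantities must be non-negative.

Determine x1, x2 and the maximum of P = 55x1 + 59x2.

Feasible corners and P = 55x1 + 59x2:
  (0, 0) → P = 0
  (0, 20/9) → P = 1180/9
  (3, 0) → P = 165
  (1, 2) → P = 173

The optimum lies where 2x1 + 9x2 = 20 and 6x1 + 6x2 = 18.
Solving simultaneously gives x1 = 1, x2 = 2.

x1 = 1, x2 = 2, maximum P = 173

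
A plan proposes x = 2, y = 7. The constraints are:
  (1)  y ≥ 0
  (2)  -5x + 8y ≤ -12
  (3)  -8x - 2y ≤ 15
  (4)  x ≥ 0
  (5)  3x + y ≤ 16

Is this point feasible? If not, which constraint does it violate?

Constraint (2): -5x + 8y = 46, which is not ≤ -12. All other constraints are satisfied.

not feasible — violates (2)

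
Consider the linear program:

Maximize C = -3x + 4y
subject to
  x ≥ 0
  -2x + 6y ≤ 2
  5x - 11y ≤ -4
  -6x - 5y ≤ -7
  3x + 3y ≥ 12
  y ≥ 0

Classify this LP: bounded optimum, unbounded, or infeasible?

infeasible

The boundaries x = 0 and 3x + 3y = 12 meet at (0, 4), but that point violates -2x + 6y ≤ 2. Every candidate vertex is excluded by some other constraint, so the feasible region is empty.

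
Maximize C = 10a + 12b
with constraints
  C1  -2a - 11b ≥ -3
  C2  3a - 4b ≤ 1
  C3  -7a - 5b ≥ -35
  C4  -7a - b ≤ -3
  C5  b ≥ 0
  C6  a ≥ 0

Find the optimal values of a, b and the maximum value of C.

a = 23/41, b = 7/41, maximum C = 314/41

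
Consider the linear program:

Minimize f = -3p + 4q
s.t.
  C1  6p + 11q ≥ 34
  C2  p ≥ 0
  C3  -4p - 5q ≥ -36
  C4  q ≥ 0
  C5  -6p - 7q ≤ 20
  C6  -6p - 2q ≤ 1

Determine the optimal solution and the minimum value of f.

Corner points and f = -3p + 4q:
  (0, 34/11) → f = 136/11
  (17/3, 0) → f = -17
  (0, 36/5) → f = 144/5
  (9, 0) → f = -27

The optimum lies where -4p - 5q = -36 and q = 0.
Solving simultaneously gives p = 9, q = 0.

p = 9, q = 0, minimum f = -27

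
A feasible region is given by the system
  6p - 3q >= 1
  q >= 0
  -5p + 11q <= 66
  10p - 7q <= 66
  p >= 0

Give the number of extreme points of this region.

Pairwise boundary intersections that survive every other constraint:
  (1/6, 0)
  (209/51, 401/51)
  (33/5, 0)
  (396/25, 66/5)

4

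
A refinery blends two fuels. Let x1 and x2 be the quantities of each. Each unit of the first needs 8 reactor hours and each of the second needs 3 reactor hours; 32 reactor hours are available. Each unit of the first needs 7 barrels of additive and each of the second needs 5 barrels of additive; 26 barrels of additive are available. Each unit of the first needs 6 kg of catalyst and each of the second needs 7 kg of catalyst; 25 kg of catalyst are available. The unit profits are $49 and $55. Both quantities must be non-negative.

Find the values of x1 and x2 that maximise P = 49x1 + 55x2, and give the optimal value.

x1 = 3, x2 = 1, maximum P = 202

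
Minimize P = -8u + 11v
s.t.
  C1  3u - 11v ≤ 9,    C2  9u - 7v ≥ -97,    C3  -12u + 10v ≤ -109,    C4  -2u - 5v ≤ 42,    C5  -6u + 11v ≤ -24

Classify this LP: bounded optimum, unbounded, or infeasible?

From the feasible point (1109/102, 73/34), moving in the direction (11, 3) keeps every constraint satisfied while P decreases without bound.

unbounded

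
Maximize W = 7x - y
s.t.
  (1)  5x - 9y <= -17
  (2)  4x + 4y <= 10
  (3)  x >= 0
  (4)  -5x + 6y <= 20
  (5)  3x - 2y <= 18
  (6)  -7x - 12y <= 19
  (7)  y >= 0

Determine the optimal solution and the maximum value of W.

x = 11/28, y = 59/28, maximum W = 9/14

Extreme points and W = 7x - y:
  (11/28, 59/28) → W = 9/14
  (0, 17/9) → W = -17/9
  (0, 5/2) → W = -5/2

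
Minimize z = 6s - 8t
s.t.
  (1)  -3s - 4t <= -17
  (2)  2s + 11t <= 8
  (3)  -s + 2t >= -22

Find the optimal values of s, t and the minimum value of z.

At the optimal vertex, -3s - 4t = -17 and 2s + 11t = 8.
Solving simultaneously gives s = 31/5, t = -2/5.

s = 31/5, t = -2/5, minimum z = 202/5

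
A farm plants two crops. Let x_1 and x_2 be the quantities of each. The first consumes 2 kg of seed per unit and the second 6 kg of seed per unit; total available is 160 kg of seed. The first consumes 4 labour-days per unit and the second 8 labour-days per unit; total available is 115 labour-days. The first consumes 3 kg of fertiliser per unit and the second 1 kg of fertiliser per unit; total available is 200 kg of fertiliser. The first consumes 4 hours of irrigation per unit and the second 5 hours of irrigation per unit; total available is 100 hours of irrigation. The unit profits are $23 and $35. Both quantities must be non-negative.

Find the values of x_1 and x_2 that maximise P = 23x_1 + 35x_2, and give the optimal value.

Corner points and P = 23x_1 + 35x_2:
  (0, 0) → P = 0
  (0, 115/8) → P = 4025/8
  (25, 0) → P = 575
  (75/4, 5) → P = 2425/4

At the optimal vertex, 4x_1 + 8x_2 = 115 and 4x_1 + 5x_2 = 100.
Solving simultaneously gives x_1 = 75/4, x_2 = 5.

x_1 = 75/4, x_2 = 5, maximum P = 2425/4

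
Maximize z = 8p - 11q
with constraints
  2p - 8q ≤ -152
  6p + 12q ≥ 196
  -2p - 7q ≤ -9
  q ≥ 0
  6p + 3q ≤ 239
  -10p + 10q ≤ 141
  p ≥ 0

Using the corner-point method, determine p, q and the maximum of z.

p = 728/27, q = 695/27, maximum z = -607/9

Vertices and z = 8p - 11q:
  (728/27, 695/27) → z = -607/9
  (98/15, 619/30) → z = -1747/10
  (1967/90, 1618/45) → z = -662/3

At the optimal vertex, 2p - 8q = -152 and 6p + 3q = 239.
Solving simultaneously gives p = 728/27, q = 695/27.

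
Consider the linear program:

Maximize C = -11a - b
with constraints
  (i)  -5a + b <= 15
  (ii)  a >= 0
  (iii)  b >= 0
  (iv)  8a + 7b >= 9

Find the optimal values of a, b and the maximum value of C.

Corner points and C = -11a - b:
  (0, 15) → C = -15
  (0, 9/7) → C = -9/7
  (9/8, 0) → C = -99/8
The feasible region is unbounded (it extends along (1, 5), (1, 0)), but C strictly decreases along every unbounded feasible direction, so there is no improving ray and the maximum is attained at a vertex.

The binding constraints are a = 0 and 8a + 7b = 9.
Solving simultaneously gives a = 0, b = 9/7.

a = 0, b = 9/7, maximum C = -9/7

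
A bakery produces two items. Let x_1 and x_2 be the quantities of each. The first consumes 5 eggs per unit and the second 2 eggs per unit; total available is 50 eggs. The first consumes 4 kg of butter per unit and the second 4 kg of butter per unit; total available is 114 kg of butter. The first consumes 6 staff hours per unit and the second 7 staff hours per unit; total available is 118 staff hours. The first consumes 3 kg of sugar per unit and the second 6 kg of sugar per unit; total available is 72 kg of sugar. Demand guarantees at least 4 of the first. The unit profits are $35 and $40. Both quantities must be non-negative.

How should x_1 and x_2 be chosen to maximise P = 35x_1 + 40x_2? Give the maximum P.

x_1 = 13/2, x_2 = 35/4, maximum P = 1155/2

The optimum lies where 5x_1 + 2x_2 = 50 and 3x_1 + 6x_2 = 72.
Solving simultaneously gives x_1 = 13/2, x_2 = 35/4.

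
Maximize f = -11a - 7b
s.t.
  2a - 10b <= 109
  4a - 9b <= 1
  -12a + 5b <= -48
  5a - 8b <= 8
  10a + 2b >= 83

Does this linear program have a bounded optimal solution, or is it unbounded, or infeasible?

Feasible corners and f = -11a - 7b:
  (511/74, 258/37) → f = -9233/74
  (68/9, 67/18) → f = -655/6
The feasible region has finitely many vertices and no improving ray; the maximum is -655/6 at (68/9, 67/18).

bounded optimum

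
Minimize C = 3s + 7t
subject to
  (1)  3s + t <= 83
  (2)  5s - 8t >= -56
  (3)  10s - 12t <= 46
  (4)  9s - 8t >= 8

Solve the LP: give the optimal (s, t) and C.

Feasible corners and C = 3s + 7t:
  (608/29, 583/29) → C = 5905/29
  (521/23, 346/23) → C = 3985/23
  (16, 17) → C = 167
  (-68/7, -167/14) → C = -1577/14

s = -68/7, t = -167/14, minimum C = -1577/14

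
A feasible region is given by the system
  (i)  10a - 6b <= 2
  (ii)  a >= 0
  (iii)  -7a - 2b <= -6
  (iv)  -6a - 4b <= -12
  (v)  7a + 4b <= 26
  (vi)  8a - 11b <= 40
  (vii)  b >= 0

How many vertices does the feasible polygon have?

4

Intersecting each pair of boundary lines and keeping only the points that satisfy every inequality leaves:
  (20/19, 27/19)
  (2, 3)
  (0, 3)
  (0, 13/2)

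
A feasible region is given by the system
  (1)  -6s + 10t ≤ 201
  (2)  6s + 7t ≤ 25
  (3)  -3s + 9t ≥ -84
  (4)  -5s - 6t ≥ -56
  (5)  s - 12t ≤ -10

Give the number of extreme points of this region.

Intersecting each pair of boundary lines and keeping only the points that satisfy every inequality leaves:
  (-1157/102, 226/17)
  (-1156/31, -141/62)
  (230/79, 85/79)

3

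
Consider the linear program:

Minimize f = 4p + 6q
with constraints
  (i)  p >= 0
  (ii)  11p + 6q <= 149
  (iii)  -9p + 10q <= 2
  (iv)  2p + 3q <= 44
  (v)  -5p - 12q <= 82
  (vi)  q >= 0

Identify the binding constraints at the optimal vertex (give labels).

(i) and (vi)

Feasible corners and f = 4p + 6q:
  (0, 1/5) → f = 6/5
  (0, 0) → f = 0
  (739/82, 1363/164) → f = 7045/82
  (149/11, 0) → f = 596/11

The minimum is at (0, 0). Substituting into each constraint, equality holds for (i) and (vi); the remaining constraints have slack.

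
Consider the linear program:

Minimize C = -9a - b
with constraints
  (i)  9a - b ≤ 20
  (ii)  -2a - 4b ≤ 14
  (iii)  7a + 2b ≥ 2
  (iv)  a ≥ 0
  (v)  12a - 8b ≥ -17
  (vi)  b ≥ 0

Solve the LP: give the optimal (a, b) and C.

a = 59/20, b = 131/20, minimum C = -331/10

Vertices and C = -9a - b:
  (59/20, 131/20) → C = -331/10
  (20/9, 0) → C = -20
  (0, 1) → C = -1
  (2/7, 0) → C = -18/7
  (0, 17/8) → C = -17/8

At the optimal vertex, 9a - b = 20 and 12a - 8b = -17.
Solving simultaneously gives a = 59/20, b = 131/20.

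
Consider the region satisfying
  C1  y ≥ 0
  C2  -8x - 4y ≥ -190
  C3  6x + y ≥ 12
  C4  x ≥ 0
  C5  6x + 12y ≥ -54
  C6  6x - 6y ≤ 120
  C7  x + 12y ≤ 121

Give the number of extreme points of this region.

Intersecting each pair of boundary lines and keeping only the points that satisfy every inequality leaves:
  (2, 0)
  (20, 0)
  (45/2, 5/2)
  (449/23, 389/46)
  (23/71, 714/71)

5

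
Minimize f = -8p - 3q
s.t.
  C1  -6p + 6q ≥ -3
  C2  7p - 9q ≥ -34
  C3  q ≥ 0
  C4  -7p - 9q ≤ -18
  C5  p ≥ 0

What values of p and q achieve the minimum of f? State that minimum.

p = 77/4, q = 75/4, minimum f = -841/4

Extreme points and f = -8p - 3q:
  (77/4, 75/4) → f = -841/4
  (45/32, 29/32) → f = -447/32
  (0, 34/9) → f = -34/3
  (0, 2) → f = -6

At the optimal vertex, -6p + 6q = -3 and 7p - 9q = -34.
Solving simultaneously gives p = 77/4, q = 75/4.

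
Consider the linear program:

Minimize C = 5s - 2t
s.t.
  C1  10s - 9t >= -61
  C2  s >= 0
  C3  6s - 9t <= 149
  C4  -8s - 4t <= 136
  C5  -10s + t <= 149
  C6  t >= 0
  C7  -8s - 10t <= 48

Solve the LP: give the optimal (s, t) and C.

s = 0, t = 61/9, minimum C = -122/9

Extreme points and C = 5s - 2t:
  (0, 61/9) → C = -122/9
  (0, 0) → C = 0
  (149/6, 0) → C = 745/6
The feasible region is unbounded (it extends along (9, 10), (3, 2)), but C strictly increases along every unbounded feasible direction, so there is no improving ray and the minimum is attained at a vertex.

The binding constraints are 10s - 9t = -61 and s = 0.
Solving simultaneously gives s = 0, t = 61/9.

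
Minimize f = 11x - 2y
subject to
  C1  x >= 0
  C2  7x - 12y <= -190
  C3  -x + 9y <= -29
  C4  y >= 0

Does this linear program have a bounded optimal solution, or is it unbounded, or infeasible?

The boundaries x = 0 and 7x - 12y = -190 meet at (0, 95/6), but that point violates -x + 9y ≤ -29. Every candidate vertex is excluded by some other constraint, so the feasible region is empty.

infeasible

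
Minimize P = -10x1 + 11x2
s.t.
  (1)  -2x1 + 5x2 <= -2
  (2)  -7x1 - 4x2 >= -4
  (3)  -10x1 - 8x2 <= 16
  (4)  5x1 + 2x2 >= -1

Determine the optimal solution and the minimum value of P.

x1 = 6, x2 = -19/2, minimum P = -329/2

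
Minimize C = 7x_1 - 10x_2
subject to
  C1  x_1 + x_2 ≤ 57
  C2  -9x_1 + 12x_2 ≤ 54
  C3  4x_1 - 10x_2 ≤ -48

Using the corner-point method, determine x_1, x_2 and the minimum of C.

x_1 = 30, x_2 = 27, minimum C = -60

Vertices and C = 7x_1 - 10x_2:
  (30, 27) → C = -60
  (261/7, 138/7) → C = 447/7
  (6/7, 36/7) → C = -318/7

The optimum lies where x_1 + x_2 = 57 and -9x_1 + 12x_2 = 54.
Solving simultaneously gives x_1 = 30, x_2 = 27.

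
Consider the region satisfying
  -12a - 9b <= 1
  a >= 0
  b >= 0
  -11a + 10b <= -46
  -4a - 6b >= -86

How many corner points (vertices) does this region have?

Of the 10 pairwise boundary intersections, those satisfying every inequality are:
  (46/11, 0)
  (43/2, 0)
  (568/53, 381/53)

3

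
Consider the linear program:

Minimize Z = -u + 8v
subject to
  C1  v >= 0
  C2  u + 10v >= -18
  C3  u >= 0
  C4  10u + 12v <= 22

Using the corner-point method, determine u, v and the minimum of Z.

u = 11/5, v = 0, minimum Z = -11/5

Corner points and Z = -u + 8v:
  (0, 0) → Z = 0
  (11/5, 0) → Z = -11/5
  (0, 11/6) → Z = 44/3

The optimum lies where v = 0 and 10u + 12v = 22.
Solving simultaneously gives u = 11/5, v = 0.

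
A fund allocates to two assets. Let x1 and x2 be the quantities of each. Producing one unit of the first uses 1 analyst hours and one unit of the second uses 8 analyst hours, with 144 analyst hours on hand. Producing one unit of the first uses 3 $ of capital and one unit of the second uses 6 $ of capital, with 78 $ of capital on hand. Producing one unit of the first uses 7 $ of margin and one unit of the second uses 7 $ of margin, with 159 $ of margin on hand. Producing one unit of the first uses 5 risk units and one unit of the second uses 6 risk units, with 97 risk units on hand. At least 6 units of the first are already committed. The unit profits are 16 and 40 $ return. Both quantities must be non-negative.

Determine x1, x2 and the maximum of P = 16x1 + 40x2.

Feasible corners and P = 16x1 + 40x2:
  (97/5, 0) → P = 1552/5
  (6, 0) → P = 96
  (19/2, 33/4) → P = 482
  (6, 10) → P = 496

The binding constraints are 3x1 + 6x2 = 78 and x1 = 6.
Solving simultaneously gives x1 = 6, x2 = 10.

x1 = 6, x2 = 10, maximum P = 496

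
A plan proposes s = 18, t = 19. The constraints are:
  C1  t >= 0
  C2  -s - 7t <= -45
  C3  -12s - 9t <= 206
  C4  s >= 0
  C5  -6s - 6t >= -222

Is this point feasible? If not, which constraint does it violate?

feasible

C1: 19 ≥ 0 ✓
C2: -151 ≤ -45 ✓
C3: -387 ≤ 206 ✓
C4: 18 ≥ 0 ✓
C5: -222 ≥ -222 ✓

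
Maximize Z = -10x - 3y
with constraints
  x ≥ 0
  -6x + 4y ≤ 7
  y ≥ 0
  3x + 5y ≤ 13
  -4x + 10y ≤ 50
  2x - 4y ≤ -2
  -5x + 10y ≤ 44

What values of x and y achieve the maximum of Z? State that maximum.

x = 0, y = 1/2, maximum Z = -3/2

At the optimal vertex, x = 0 and 2x - 4y = -2.
Solving simultaneously gives x = 0, y = 1/2.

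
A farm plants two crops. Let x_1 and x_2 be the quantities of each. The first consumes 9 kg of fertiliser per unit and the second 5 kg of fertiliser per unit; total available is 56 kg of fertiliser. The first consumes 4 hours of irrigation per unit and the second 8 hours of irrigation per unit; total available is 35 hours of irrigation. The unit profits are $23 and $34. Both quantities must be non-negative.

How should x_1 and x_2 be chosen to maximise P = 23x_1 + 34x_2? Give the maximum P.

x_1 = 21/4, x_2 = 7/4, maximum P = 721/4

Vertices and P = 23x_1 + 34x_2:
  (0, 0) → P = 0
  (0, 35/8) → P = 595/4
  (56/9, 0) → P = 1288/9
  (21/4, 7/4) → P = 721/4

The optimum lies where 9x_1 + 5x_2 = 56 and 4x_1 + 8x_2 = 35.
Solving simultaneously gives x_1 = 21/4, x_2 = 7/4.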